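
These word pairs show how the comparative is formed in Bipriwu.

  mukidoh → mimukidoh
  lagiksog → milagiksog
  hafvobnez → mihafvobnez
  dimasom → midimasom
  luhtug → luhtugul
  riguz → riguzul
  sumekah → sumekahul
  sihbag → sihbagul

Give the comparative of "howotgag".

lagiksog and luhtug both end in -g yet inflect differently (milagiksog, luhtugul), so the final letter is not what conditions the rule; the last vowel is.
"howotgag" has last vowel 'a'. The stems whose last vowel is 'a' (sumekah → sumekahul, sihbag → sihbagul) add -ul.
The other pattern: stems whose last vowel is 'e' or 'o' add the prefix mi-.
So howotgag → howotgagul.

howotgagul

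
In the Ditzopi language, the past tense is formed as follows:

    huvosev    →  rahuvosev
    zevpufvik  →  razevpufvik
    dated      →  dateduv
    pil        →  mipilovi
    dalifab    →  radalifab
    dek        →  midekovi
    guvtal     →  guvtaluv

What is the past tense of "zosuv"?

zosuvuv

"zosuv" has 2 vowels. The stems with 2 vowels (dated → dateduv, guvtal → guvtaluv) add -uv.
So zosuv → zosuvuv.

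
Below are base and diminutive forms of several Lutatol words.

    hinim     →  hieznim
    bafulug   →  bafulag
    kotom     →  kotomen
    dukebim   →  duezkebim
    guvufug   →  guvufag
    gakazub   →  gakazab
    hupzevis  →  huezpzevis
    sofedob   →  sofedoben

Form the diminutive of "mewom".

gakazub and sofedob both end in -b yet inflect differently (gakazab, sofedoben), so the final letter is not what conditions the rule; the last vowel is.
"mewom" has last vowel 'o'. The stems whose last vowel is 'o' (sofedob → sofedoben, kotom → kotomen) add -en.
So mewom → mewomen.

mewomen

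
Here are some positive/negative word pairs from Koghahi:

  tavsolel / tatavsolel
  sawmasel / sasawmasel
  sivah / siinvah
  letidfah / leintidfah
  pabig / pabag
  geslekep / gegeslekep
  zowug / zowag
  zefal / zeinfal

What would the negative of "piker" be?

zefal and tavsolel both end in -l yet inflect differently (zeinfal, tatavsolel), so the final letter is not what conditions the rule; the last vowel is.
"piker" has last vowel 'e'. The stems whose last vowel is 'e' (tavsolel → tatavsolel, geslekep → gegeslekep, sawmasel → sasawmasel) repeat the first consonant+vowel as a prefix.
The other patterns: stems whose last vowel is 'a' insert -in- after the first vowel; stems whose last vowel is 'i' or 'u' change the last vowel to 'a'.
So piker → pipiker.

pipiker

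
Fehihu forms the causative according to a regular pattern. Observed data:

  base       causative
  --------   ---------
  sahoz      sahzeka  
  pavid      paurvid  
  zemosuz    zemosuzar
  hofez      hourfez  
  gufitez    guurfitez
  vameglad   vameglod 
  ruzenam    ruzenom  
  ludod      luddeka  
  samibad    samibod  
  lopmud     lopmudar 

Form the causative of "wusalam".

wusalom

ludod and lopmud both end in -d yet inflect differently (luddeka, lopmudar), so the final letter is not what conditions the rule; the last vowel is.
"wusalam" has last vowel 'a'. The stems whose last vowel is 'a' (samibad → samibod, ruzenam → ruzenom, vameglad → vameglod) change the last vowel to 'o'.
So wusalam → wusalom.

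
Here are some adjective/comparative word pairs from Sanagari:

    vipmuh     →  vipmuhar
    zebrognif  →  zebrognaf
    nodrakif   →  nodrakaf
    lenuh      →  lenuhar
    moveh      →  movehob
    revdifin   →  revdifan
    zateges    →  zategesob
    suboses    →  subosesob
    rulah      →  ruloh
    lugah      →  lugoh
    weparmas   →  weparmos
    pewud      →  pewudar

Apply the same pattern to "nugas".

"nugas" has last vowel 'a'. The stems whose last vowel is 'a' (rulah → ruloh, lugah → lugoh, weparmas → weparmos) change the last vowel to 'o'.
The other patterns: stems whose last vowel is 'e' add -ob; stems whose last vowel is 'u' add -ar; stems whose last vowel is 'i' change the last vowel to 'a'.
So nugas → nugos.

nugos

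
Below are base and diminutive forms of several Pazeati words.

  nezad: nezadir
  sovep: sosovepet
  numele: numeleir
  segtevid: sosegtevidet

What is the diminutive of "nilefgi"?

nilefgiir

segtevid and nezad both end in -d yet inflect differently (sosegtevidet, nezadir), so the final letter is not what conditions the rule; the first letter is.
"nilefgi" begins with n-. The stems beginning with n- (numele → numeleir, nezad → nezadir) add -ir.
The other pattern: stems beginning with s- add so- … -et around the stem.
So nilefgi → nilefgiir.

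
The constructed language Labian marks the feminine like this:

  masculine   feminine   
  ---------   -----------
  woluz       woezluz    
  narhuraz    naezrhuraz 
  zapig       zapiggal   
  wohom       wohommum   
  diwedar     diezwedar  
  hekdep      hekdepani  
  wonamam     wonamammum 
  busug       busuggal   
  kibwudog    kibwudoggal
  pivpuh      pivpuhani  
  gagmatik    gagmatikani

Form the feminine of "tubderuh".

woluz and busug both have last vowel 'u' yet inflect differently (woezluz, busuggal), so the last vowel is not what conditions the rule; the final letter is.
"tubderuh" ends in -h. The one such stem in the data (pivpuh → pivpuhani) adds -ani, so the same rule applies.
The other patterns: stems ending in -r or -z insert -ez- after the first vowel; stems ending in -g double the final consonant and add -al; stems ending in -m double the final consonant and add -um.
So tubderuh → tubderuhani.

tubderuhani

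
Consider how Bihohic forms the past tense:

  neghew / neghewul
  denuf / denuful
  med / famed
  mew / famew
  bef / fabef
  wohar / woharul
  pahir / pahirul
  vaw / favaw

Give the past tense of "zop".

fazop

neghew and mew both end in -w yet inflect differently (neghewul, famew), so the final letter is not what conditions the rule; the number of vowels is.
"zop" has 1 vowel. The stems with 1 vowel (med → famed, mew → famew, bef → fabef) add the prefix fa-.
The other pattern: stems with 2 vowels add -ul.
So zop → fazop.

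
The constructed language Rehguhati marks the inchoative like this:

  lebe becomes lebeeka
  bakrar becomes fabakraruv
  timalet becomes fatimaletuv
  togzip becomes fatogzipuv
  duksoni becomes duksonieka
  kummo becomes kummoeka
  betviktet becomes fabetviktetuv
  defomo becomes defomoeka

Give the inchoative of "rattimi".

rattimieka

betviktet and lebe both have last vowel 'e' yet inflect differently (fabetviktetuv, lebeeka), so the last vowel is not what conditions the rule; whether the stem ends in a vowel or a consonant is.
"rattimi" ends in a vowel. The stems ending in a vowel (lebe → lebeeka, kummo → kummoeka, duksoni → duksonieka) add -eka.
The other pattern: stems ending in a consonant add fa- … -uv around the stem.
So rattimi → rattimieka.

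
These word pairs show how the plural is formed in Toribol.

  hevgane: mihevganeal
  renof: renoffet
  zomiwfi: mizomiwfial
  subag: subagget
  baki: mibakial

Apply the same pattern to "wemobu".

miwemobual

baki and subag both have 2 vowels yet inflect differently (mibakial, subagget), so the number of vowels is not what conditions the rule; whether the stem ends in a vowel or a consonant is.
"wemobu" ends in a vowel. The stems ending in a vowel (hevgane → mihevganeal, zomiwfi → mizomiwfial, baki → mibakial) add mi- … -al around the stem.
The other pattern: stems ending in a consonant double the final consonant and add -et.
So wemobu → miwemobual.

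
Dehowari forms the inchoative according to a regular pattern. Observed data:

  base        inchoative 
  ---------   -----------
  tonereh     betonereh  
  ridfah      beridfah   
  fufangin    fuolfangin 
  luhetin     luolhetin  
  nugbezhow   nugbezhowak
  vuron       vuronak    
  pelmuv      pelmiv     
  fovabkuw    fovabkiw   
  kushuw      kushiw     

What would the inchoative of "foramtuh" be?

foramtih

fufangin and vuron both end in -n yet inflect differently (fuolfangin, vuronak), so the final letter is not what conditions the rule; the last vowel is.
"foramtuh" has last vowel 'u'. The stems whose last vowel is 'u' (pelmuv → pelmiv, fovabkuw → fovabkiw, kushuw → kushiw) change the last vowel to 'i'.
So foramtuh → foramtih.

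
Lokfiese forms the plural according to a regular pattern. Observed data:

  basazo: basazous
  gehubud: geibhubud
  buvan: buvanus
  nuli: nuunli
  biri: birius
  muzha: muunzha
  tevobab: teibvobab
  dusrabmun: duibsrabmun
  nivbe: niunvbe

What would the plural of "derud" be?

deibrud

"derud" begins with d-. The one such stem in the data (dusrabmun → duibsrabmun) inserts -ib- after the first vowel (as do tevobab, gehubud), so the same rule applies.
The other patterns: stems beginning with m- or n- insert -un- after the first vowel; stems beginning with b- add -us.
So derud → deibrud.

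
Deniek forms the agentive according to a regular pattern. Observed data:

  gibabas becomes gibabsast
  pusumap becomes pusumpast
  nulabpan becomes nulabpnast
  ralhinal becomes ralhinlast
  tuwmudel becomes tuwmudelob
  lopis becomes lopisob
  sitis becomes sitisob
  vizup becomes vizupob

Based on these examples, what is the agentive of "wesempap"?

ralhinal and tuwmudel both end in -l yet inflect differently (ralhinlast, tuwmudelob), so the final letter is not what conditions the rule; the last vowel is.
"wesempap" has last vowel 'a'. The stems whose last vowel is 'a' (gibabas → gibabsast, pusumap → pusumpast, nulabpan → nulabpnast) delete the last vowel and add -ast.
So wesempap → wesemppast.

wesemppast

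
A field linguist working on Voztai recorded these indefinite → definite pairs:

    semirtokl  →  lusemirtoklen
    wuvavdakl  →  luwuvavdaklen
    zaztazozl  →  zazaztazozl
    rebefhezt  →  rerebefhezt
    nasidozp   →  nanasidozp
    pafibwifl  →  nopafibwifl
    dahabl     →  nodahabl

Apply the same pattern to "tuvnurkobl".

notuvnurkobl

semirtokl and zaztazozl both end in -l yet inflect differently (lusemirtoklen, zazaztazozl), so the final letter is not what conditions the rule; the second-to-last letter is.
"tuvnurkobl" has second-to-last letter 'b'. The one such stem in the data (dahabl → nodahabl) adds the prefix no-, so the same rule applies.
So tuvnurkobl → notuvnurkobl.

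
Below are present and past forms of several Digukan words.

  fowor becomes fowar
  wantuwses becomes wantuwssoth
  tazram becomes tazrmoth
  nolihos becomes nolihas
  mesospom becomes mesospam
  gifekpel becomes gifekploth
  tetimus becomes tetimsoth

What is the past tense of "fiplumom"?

fiplumam

nolihos and wantuwses both end in -s yet inflect differently (nolihas, wantuwssoth), so the final letter is not what conditions the rule; the last vowel is.
"fiplumom" has last vowel 'o'. The stems whose last vowel is 'o' (mesospom → mesospam, fowor → fowar, nolihos → nolihas) change the last vowel to 'a'.
The other pattern: stems whose last vowel is 'a', 'e' or 'u' delete the last vowel and add -oth.
So fiplumom → fiplumam.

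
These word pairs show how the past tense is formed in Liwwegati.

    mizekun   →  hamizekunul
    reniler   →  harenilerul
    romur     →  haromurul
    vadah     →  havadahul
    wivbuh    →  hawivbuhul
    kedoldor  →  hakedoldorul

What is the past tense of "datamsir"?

hadatamsirul

Every pair shown (mizekun → hamizekunul, reniler → harenilerul, romur → haromurul, …) follows the same rule: add ha- … -ul around the stem.
So datamsir → hadatamsirul.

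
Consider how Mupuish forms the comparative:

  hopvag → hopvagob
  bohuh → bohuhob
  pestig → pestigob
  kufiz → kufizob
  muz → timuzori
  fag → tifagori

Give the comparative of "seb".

tisebori

kufiz and muz both end in -z yet inflect differently (kufizob, timuzori), so the final letter is not what conditions the rule; the number of vowels is.
"seb" has 1 vowel. The stems with 1 vowel (muz → timuzori, fag → tifagori) add ti- … -ori around the stem.
So seb → tisebori.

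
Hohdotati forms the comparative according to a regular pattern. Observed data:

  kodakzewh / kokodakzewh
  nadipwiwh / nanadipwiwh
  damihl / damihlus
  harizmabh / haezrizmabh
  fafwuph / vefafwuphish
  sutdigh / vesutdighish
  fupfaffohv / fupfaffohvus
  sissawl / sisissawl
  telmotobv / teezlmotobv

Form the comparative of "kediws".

kekediws

harizmabh and nadipwiwh both end in -h yet inflect differently (haezrizmabh, nanadipwiwh), so the final letter is not what conditions the rule; the second-to-last letter is.
"kediws" has second-to-last letter 'w'. The stems whose second-to-last letter is 'w' (nadipwiwh → nanadipwiwh, sissawl → sisissawl, kodakzewh → kokodakzewh) repeat the first consonant+vowel as a prefix.
So kediws → kekediws.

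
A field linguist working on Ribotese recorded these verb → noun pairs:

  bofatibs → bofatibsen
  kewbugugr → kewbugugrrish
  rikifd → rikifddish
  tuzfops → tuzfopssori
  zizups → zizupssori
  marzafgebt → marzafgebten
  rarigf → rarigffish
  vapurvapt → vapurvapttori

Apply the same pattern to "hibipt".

hibipttori

marzafgebt and vapurvapt both end in -t yet inflect differently (marzafgebten, vapurvapttori), so the final letter is not what conditions the rule; the second-to-last letter is.
"hibipt" has second-to-last letter 'p'. The stems whose second-to-last letter is 'p' (vapurvapt → vapurvapttori, tuzfops → tuzfopssori, zizups → zizupssori) double the final consonant and add -ori.
So hibipt → hibipttori.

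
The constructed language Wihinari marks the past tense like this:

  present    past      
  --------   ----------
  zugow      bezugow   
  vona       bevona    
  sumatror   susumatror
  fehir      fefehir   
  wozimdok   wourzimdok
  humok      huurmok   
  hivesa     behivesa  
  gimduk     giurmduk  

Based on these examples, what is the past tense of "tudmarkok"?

tuurdmarkok

sumatror and wozimdok both have last vowel 'o' yet inflect differently (susumatror, wourzimdok), so the last vowel is not what conditions the rule; the final letter is.
"tudmarkok" ends in -k. The stems ending in -k (wozimdok → wourzimdok, gimduk → giurmduk, humok → huurmok) insert -ur- after the first vowel.
So tudmarkok → tuurdmarkok.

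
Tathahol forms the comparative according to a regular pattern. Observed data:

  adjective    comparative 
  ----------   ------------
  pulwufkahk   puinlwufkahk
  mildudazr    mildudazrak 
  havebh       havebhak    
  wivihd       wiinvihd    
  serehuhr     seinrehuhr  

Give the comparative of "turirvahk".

serehuhr and mildudazr both end in -r yet inflect differently (seinrehuhr, mildudazrak), so the final letter is not what conditions the rule; the second-to-last letter is.
"turirvahk" has second-to-last letter 'h'. The stems whose second-to-last letter is 'h' (serehuhr → seinrehuhr, wivihd → wiinvihd, pulwufkahk → puinlwufkahk) insert -in- after the first vowel.
So turirvahk → tuinrirvahk.

tuinrirvahk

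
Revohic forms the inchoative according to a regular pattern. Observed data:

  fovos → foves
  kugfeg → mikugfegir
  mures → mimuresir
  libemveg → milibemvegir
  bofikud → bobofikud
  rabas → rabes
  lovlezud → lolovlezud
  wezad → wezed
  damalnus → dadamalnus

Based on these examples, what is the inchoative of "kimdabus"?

"kimdabus" has last vowel 'u'. The stems whose last vowel is 'u' (lovlezud → lolovlezud, damalnus → dadamalnus, bofikud → bobofikud) repeat the first consonant+vowel as a prefix.
So kimdabus → kikimdabus.

kikimdabus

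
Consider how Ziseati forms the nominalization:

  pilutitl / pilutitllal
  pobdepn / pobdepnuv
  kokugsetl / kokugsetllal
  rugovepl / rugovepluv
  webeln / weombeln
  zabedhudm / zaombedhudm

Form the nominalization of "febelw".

feombelw

rugovepl and pilutitl both end in -l yet inflect differently (rugovepluv, pilutitllal), so the final letter is not what conditions the rule; the second-to-last letter is.
"febelw" has second-to-last letter 'l'. The one such stem in the data (webeln → weombeln) inserts -om- after the first vowel (as does zabedhudm), so the same rule applies.
So febelw → feombelw.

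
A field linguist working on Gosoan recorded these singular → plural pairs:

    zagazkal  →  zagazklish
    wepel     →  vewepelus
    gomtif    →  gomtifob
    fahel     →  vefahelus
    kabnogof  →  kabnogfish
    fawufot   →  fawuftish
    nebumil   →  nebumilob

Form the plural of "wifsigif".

wepel and nebumil both end in -l yet inflect differently (vewepelus, nebumilob), so the final letter is not what conditions the rule; the last vowel is.
"wifsigif" has last vowel 'i'. The stems whose last vowel is 'i' (nebumil → nebumilob, gomtif → gomtifob) add -ob.
The other patterns: stems whose last vowel is 'e' add ve- … -us around the stem; stems whose last vowel is 'a' or 'o' delete the last vowel and add -ish.
So wifsigif → wifsigifob.

wifsigifob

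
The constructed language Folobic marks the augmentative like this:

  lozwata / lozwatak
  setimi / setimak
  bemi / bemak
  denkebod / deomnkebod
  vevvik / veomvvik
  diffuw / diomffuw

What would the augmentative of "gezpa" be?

"gezpa" ends in a vowel. The stems ending in a vowel (lozwata → lozwatak, setimi → setimak, bemi → bemak) drop the final letter and add -ak.
The other pattern: stems ending in a consonant insert -om- after the first vowel.
So gezpa → gezpak.

gezpak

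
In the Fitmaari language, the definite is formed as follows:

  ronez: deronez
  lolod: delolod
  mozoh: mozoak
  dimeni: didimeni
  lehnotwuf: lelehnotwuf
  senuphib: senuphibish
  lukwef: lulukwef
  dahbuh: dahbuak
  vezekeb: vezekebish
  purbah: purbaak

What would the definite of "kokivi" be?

kokokivi

lukwef and vezekeb both have last vowel 'e' yet inflect differently (lulukwef, vezekebish), so the last vowel is not what conditions the rule; the final letter is.
"kokivi" ends in -i. The one such stem in the data (dimeni → didimeni) repeats the first consonant+vowel as a prefix (as do lehnotwuf, lukwef), so the same rule applies.
The other patterns: stems ending in -b add -ish; stems ending in -h drop the final letter and add -ak; stems ending in -d or -z add the prefix de-.
So kokivi → kokokivi.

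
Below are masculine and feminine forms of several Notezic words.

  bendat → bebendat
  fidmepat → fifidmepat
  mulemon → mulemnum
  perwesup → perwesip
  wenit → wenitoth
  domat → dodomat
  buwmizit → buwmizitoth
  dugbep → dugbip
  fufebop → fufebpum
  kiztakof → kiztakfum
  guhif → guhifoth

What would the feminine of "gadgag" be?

buwmizit and bendat both end in -t yet inflect differently (buwmizitoth, bebendat), so the final letter is not what conditions the rule; the last vowel is.
"gadgag" has last vowel 'a'. The stems whose last vowel is 'a' (bendat → bebendat, fidmepat → fifidmepat, domat → dodomat) repeat the first consonant+vowel as a prefix.
The other patterns: stems whose last vowel is 'i' add -oth; stems whose last vowel is 'o' delete the last vowel and add -um; stems whose last vowel is 'e' or 'u' change the last vowel to 'i'.
So gadgag → gagadgag.

gagadgag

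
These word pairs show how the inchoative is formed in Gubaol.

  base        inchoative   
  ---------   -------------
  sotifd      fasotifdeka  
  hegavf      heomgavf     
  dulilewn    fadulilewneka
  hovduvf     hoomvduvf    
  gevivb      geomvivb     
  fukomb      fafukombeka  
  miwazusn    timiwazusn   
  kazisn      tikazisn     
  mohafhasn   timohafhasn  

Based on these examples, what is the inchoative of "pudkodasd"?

tipudkodasd

gevivb and fukomb both end in -b yet inflect differently (geomvivb, fafukombeka), so the final letter is not what conditions the rule; the second-to-last letter is.
"pudkodasd" has second-to-last letter 's'. The stems whose second-to-last letter is 's' (miwazusn → timiwazusn, kazisn → tikazisn, mohafhasn → timohafhasn) add the prefix ti-.
The other patterns: stems whose second-to-last letter is 'v' insert -om- after the first vowel; stems whose second-to-last letter is 'f', 'm' or 'w' add fa- … -eka around the stem.
So pudkodasd → tipudkodasd.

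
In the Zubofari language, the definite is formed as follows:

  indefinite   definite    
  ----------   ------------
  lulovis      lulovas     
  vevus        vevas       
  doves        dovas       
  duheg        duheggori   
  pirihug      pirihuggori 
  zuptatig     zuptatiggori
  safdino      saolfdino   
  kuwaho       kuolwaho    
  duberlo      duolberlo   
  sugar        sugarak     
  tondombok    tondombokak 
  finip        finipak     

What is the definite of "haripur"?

haripurak

doves and duheg both have last vowel 'e' yet inflect differently (dovas, duheggori), so the last vowel is not what conditions the rule; the final letter is.
"haripur" ends in -r. The one such stem in the data (sugar → sugarak) adds -ak, so the same rule applies.
The other patterns: stems ending in -s change the last vowel to 'a'; stems ending in -g double the final consonant and add -ori; stems ending in -o insert -ol- after the first vowel.
So haripur → haripurak.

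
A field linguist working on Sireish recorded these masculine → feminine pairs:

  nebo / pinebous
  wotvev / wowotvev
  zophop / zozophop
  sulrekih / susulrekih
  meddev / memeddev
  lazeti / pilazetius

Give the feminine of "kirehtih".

sulrekih and lazeti both have last vowel 'i' yet inflect differently (susulrekih, pilazetius), so the last vowel is not what conditions the rule; whether the stem ends in a vowel or a consonant is.
"kirehtih" ends in a consonant. The stems ending in a consonant (meddev → memeddev, wotvev → wowotvev, sulrekih → susulrekih) repeat the first consonant+vowel as a prefix.
So kirehtih → kikirehtih.

kikirehtih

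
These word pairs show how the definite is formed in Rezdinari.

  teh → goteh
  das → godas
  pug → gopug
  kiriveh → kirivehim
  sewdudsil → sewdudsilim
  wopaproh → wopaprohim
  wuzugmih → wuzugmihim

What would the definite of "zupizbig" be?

teh and kiriveh both end in -h yet inflect differently (goteh, kirivehim), so the final letter is not what conditions the rule; the number of vowels is.
"zupizbig" has 3 vowels. The stems with 3 vowels (kiriveh → kirivehim, sewdudsil → sewdudsilim, wopaproh → wopaprohim) add -im.
So zupizbig → zupizbigim.

zupizbigim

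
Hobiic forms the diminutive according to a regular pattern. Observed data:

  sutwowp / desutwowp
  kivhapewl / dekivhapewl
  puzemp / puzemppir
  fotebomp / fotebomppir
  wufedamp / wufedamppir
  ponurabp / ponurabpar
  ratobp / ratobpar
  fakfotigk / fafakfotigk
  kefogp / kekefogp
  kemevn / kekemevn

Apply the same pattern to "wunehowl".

dewunehowl

sutwowp and puzemp both end in -p yet inflect differently (desutwowp, puzemppir), so the final letter is not what conditions the rule; the second-to-last letter is.
"wunehowl" has second-to-last letter 'w'. The stems whose second-to-last letter is 'w' (sutwowp → desutwowp, kivhapewl → dekivhapewl) add the prefix de-.
So wunehowl → dewunehowl.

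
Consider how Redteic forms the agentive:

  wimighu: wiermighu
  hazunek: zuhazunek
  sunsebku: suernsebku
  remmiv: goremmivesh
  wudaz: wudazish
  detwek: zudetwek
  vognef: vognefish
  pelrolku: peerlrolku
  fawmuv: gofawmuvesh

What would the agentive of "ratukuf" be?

ratukufish

wimighu and fawmuv both have last vowel 'u' yet inflect differently (wiermighu, gofawmuvesh), so the last vowel is not what conditions the rule; the final letter is.
"ratukuf" ends in -f. The one such stem in the data (vognef → vognefish) adds -ish, so the same rule applies.
The other patterns: stems ending in -u insert -er- after the first vowel; stems ending in -v add go- … -esh around the stem; stems ending in -k add the prefix zu-.
So ratukuf → ratukufish.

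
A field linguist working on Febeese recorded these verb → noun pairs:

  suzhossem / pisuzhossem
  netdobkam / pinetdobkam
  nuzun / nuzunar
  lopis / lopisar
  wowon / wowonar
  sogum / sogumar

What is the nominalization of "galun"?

galunar

suzhossem and sogum both end in -m yet inflect differently (pisuzhossem, sogumar), so the final letter is not what conditions the rule; the number of vowels is.
"galun" has 2 vowels. The stems with 2 vowels (nuzun → nuzunar, lopis → lopisar, wowon → wowonar) add -ar.
The other pattern: stems with 3 vowels add the prefix pi-.
So galun → galunar.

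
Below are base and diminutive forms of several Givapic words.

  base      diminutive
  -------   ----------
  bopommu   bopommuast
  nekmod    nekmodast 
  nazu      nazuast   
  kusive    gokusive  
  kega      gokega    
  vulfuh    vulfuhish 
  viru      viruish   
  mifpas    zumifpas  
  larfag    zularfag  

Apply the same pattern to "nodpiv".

nodpivast

bopommu and viru both end in -u yet inflect differently (bopommuast, viruish), so the final letter is not what conditions the rule; the first letter is.
"nodpiv" begins with n-. The stems beginning with n- (nekmod → nekmodast, nazu → nazuast) add -ast.
So nodpiv → nodpivast.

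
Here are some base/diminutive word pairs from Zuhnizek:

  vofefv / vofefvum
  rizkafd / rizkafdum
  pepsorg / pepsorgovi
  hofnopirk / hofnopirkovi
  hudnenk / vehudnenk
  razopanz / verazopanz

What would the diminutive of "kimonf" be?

hofnopirk and hudnenk both end in -k yet inflect differently (hofnopirkovi, vehudnenk), so the final letter is not what conditions the rule; the second-to-last letter is.
"kimonf" has second-to-last letter 'n'. The stems whose second-to-last letter is 'n' (hudnenk → vehudnenk, razopanz → verazopanz) add the prefix ve-.
The other patterns: stems whose second-to-last letter is 'f' add -um; stems whose second-to-last letter is 'r' add -ovi.
So kimonf → vekimonf.

vekimonf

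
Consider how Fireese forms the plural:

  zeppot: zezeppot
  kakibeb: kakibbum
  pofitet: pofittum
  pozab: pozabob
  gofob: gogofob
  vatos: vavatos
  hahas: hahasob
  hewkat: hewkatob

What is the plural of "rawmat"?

gofob and pozab both end in -b yet inflect differently (gogofob, pozabob), so the final letter is not what conditions the rule; the last vowel is.
"rawmat" has last vowel 'a'. The stems whose last vowel is 'a' (pozab → pozabob, hewkat → hewkatob, hahas → hahasob) add -ob.
The other patterns: stems whose last vowel is 'o' repeat the first consonant+vowel as a prefix; stems whose last vowel is 'e' delete the last vowel and add -um.
So rawmat → rawmatob.

rawmatob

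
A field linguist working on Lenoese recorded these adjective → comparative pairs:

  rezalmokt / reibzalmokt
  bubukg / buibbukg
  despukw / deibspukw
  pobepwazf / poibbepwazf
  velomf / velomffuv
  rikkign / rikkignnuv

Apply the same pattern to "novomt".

pobepwazf and velomf both end in -f yet inflect differently (poibbepwazf, velomffuv), so the final letter is not what conditions the rule; the second-to-last letter is.
"novomt" has second-to-last letter 'm'. The one such stem in the data (velomf → velomffuv) doubles the final consonant and adds -uv (as does rikkign), so the same rule applies.
The other pattern: stems whose second-to-last letter is 'k' or 'z' insert -ib- after the first vowel.
So novomt → novomttuv.

novomttuv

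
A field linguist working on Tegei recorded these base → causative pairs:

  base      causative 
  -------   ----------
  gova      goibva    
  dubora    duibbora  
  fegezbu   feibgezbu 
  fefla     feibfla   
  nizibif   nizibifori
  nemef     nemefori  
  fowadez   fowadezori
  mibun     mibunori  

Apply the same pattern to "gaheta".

gaibheta

fegezbu and mibun both have last vowel 'u' yet inflect differently (feibgezbu, mibunori), so the last vowel is not what conditions the rule; whether the stem ends in a vowel or a consonant is.
"gaheta" ends in a vowel. The stems ending in a vowel (gova → goibva, dubora → duibbora, fegezbu → feibgezbu) insert -ib- after the first vowel.
So gaheta → gaibheta.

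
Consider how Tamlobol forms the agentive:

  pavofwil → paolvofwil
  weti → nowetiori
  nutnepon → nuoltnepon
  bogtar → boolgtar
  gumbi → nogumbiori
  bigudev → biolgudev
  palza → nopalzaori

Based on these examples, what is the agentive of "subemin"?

suolbemin

palza and bogtar both have last vowel 'a' yet inflect differently (nopalzaori, boolgtar), so the last vowel is not what conditions the rule; whether the stem ends in a vowel or a consonant is.
"subemin" ends in a consonant. The stems ending in a consonant (bogtar → boolgtar, bigudev → biolgudev, nutnepon → nuoltnepon) insert -ol- after the first vowel.
So subemin → suolbemin.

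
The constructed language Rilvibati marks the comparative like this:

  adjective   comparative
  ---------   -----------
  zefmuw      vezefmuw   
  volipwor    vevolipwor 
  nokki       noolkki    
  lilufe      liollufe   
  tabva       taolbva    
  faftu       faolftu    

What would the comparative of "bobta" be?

boolbta

"bobta" ends in a vowel. The stems ending in a vowel (nokki → noolkki, lilufe → liollufe, tabva → taolbva) insert -ol- after the first vowel.
The other pattern: stems ending in a consonant add the prefix ve-.
So bobta → boolbta.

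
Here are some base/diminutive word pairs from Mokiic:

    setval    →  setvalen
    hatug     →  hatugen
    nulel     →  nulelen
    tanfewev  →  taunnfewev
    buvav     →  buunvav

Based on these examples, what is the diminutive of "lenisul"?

"lenisul" ends in -l. The stems ending in -l (nulel → nulelen, setval → setvalen) add -en.
The other pattern: stems ending in -v insert -un- after the first vowel.
So lenisul → lenisulen.

lenisulen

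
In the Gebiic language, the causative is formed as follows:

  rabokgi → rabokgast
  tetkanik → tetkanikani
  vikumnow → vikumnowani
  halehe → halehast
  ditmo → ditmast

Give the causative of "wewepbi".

rabokgi and tetkanik both have last vowel 'i' yet inflect differently (rabokgast, tetkanikani), so the last vowel is not what conditions the rule; whether the stem ends in a vowel or a consonant is.
"wewepbi" ends in a vowel. The stems ending in a vowel (halehe → halehast, ditmo → ditmast, rabokgi → rabokgast) drop the final letter and add -ast.
The other pattern: stems ending in a consonant add -ani.
So wewepbi → wewepbast.

wewepbast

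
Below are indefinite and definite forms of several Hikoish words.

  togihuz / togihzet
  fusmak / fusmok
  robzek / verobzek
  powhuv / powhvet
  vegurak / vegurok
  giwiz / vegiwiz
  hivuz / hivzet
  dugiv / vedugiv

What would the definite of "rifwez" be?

verifwez

powhuv and dugiv both end in -v yet inflect differently (powhvet, vedugiv), so the final letter is not what conditions the rule; the last vowel is.
"rifwez" has last vowel 'e'. The one such stem in the data (robzek → verobzek) adds the prefix ve-, so the same rule applies.
So rifwez → verifwez.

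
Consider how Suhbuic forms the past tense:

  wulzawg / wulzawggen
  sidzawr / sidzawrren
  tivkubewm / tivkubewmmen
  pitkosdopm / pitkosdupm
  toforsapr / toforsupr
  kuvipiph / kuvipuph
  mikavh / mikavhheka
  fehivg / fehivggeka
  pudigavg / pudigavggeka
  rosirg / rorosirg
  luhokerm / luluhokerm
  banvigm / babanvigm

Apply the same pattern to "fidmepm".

tivkubewm and pitkosdopm both end in -m yet inflect differently (tivkubewmmen, pitkosdupm), so the final letter is not what conditions the rule; the second-to-last letter is.
"fidmepm" has second-to-last letter 'p'. The stems whose second-to-last letter is 'p' (pitkosdopm → pitkosdupm, toforsapr → toforsupr, kuvipiph → kuvipuph) change the last vowel to 'u'.
So fidmepm → fidmupm.

fidmupm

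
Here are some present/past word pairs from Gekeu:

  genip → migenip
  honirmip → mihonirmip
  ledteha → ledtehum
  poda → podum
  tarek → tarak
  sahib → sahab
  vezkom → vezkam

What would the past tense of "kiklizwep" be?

mikiklizwep

genip and sahib both have last vowel 'i' yet inflect differently (migenip, sahab), so the last vowel is not what conditions the rule; the final letter is.
"kiklizwep" ends in -p. The stems ending in -p (genip → migenip, honirmip → mihonirmip) add the prefix mi-.
The other patterns: stems ending in -a drop the final letter and add -um; stems ending in -b, -k or -m change the last vowel to 'a'.
So kiklizwep → mikiklizwep.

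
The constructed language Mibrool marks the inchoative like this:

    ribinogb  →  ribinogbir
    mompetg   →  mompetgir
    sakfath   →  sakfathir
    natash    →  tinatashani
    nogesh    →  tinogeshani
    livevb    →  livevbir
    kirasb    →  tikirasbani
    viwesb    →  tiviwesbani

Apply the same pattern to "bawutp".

nogesh and sakfath both end in -h yet inflect differently (tinogeshani, sakfathir), so the final letter is not what conditions the rule; the second-to-last letter is.
"bawutp" has second-to-last letter 't'. The stems whose second-to-last letter is 't' (sakfath → sakfathir, mompetg → mompetgir) add -ir.
The other pattern: stems whose second-to-last letter is 's' add ti- … -ani around the stem.
So bawutp → bawutpir.

bawutpir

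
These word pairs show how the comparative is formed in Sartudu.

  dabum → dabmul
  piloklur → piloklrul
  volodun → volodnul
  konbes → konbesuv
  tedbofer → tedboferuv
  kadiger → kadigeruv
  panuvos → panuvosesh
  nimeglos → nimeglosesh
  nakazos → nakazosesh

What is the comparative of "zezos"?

"zezos" has last vowel 'o'. The stems whose last vowel is 'o' (panuvos → panuvosesh, nimeglos → nimeglosesh, nakazos → nakazosesh) add -esh.
The other patterns: stems whose last vowel is 'u' delete the last vowel and add -ul; stems whose last vowel is 'e' add -uv.
So zezos → zezosesh.

zezosesh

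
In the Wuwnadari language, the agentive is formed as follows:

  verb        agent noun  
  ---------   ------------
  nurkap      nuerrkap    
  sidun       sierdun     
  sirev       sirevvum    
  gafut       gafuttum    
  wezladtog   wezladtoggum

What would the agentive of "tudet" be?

sidun and gafut both have last vowel 'u' yet inflect differently (sierdun, gafuttum), so the last vowel is not what conditions the rule; the final letter is.
"tudet" ends in -t. The one such stem in the data (gafut → gafuttum) doubles the final consonant and adds -um (as do sirev, wezladtog), so the same rule applies.
So tudet → tudettum.

tudettum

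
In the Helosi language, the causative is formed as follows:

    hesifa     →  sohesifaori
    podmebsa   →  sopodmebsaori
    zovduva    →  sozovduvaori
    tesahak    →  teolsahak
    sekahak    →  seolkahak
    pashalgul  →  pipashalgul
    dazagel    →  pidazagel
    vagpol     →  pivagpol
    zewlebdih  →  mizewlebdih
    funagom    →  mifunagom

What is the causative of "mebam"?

mimebam

hesifa and tesahak both have last vowel 'a' yet inflect differently (sohesifaori, teolsahak), so the last vowel is not what conditions the rule; the final letter is.
"mebam" ends in -m. The one such stem in the data (funagom → mifunagom) adds the prefix mi-, so the same rule applies.
So mebam → mimebam.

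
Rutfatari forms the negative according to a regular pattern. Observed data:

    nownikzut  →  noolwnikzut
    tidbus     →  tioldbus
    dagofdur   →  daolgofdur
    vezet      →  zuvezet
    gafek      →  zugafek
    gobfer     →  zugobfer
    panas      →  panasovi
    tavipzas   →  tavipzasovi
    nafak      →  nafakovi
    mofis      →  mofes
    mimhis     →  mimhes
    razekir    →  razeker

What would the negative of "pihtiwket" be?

nownikzut and vezet both end in -t yet inflect differently (noolwnikzut, zuvezet), so the final letter is not what conditions the rule; the last vowel is.
"pihtiwket" has last vowel 'e'. The stems whose last vowel is 'e' (vezet → zuvezet, gafek → zugafek, gobfer → zugobfer) add the prefix zu-.
The other patterns: stems whose last vowel is 'u' insert -ol- after the first vowel; stems whose last vowel is 'a' add -ovi; stems whose last vowel is 'i' change the last vowel to 'e'.
So pihtiwket → zupihtiwket.

zupihtiwket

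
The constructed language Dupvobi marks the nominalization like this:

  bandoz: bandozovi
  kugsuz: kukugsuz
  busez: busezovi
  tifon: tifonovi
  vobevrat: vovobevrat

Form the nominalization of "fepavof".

fepavofovi

"fepavof" has last vowel 'o'. The stems whose last vowel is 'o' (tifon → tifonovi, bandoz → bandozovi) add -ovi.
So fepavof → fepavofovi.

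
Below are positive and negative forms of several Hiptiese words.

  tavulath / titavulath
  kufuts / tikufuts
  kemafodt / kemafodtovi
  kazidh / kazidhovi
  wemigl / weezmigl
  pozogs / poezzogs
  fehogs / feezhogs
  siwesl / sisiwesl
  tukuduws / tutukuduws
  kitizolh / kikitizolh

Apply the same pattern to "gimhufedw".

"gimhufedw" has second-to-last letter 'd'. The stems whose second-to-last letter is 'd' (kemafodt → kemafodtovi, kazidh → kazidhovi) add -ovi.
So gimhufedw → gimhufedwovi.

gimhufedwovi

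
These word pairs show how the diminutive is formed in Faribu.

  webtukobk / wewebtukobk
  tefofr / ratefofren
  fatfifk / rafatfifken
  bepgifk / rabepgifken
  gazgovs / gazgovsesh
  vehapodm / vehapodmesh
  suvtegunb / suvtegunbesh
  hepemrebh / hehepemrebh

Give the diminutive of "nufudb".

webtukobk and fatfifk both end in -k yet inflect differently (wewebtukobk, rafatfifken), so the final letter is not what conditions the rule; the second-to-last letter is.
"nufudb" has second-to-last letter 'd'. The one such stem in the data (vehapodm → vehapodmesh) adds -esh, so the same rule applies.
The other patterns: stems whose second-to-last letter is 'b' repeat the first consonant+vowel as a prefix; stems whose second-to-last letter is 'f' add ra- … -en around the stem.
So nufudb → nufudbesh.

nufudbesh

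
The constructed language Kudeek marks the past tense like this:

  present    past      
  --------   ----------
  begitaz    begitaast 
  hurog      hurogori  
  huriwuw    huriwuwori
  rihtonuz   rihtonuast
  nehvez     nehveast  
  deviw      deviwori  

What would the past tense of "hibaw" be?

rihtonuz and huriwuw both have last vowel 'u' yet inflect differently (rihtonuast, huriwuwori), so the last vowel is not what conditions the rule; the final letter is.
"hibaw" ends in -w. The stems ending in -w (deviw → deviwori, huriwuw → huriwuwori) add -ori.
So hibaw → hibawori.

hibawori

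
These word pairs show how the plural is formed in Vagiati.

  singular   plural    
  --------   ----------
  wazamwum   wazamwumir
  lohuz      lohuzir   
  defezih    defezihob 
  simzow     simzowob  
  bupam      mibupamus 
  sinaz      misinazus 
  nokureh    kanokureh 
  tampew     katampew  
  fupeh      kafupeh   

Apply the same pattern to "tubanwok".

tubanwokob

"tubanwok" has last vowel 'o'. The one such stem in the data (simzow → simzowob) adds -ob, so the same rule applies.
The other patterns: stems whose last vowel is 'u' add -ir; stems whose last vowel is 'a' add mi- … -us around the stem; stems whose last vowel is 'e' add the prefix ka-.
So tubanwok → tubanwokob.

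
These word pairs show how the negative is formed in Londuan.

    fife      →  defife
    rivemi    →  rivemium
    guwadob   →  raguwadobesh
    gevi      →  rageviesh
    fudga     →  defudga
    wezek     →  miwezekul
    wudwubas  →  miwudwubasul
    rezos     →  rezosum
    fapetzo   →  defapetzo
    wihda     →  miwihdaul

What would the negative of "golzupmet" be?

gevi and rivemi both end in -i yet inflect differently (rageviesh, rivemium), so the final letter is not what conditions the rule; the first letter is.
"golzupmet" begins with g-. The stems beginning with g- (guwadob → raguwadobesh, gevi → rageviesh) add ra- … -esh around the stem.
So golzupmet → ragolzupmetesh.

ragolzupmetesh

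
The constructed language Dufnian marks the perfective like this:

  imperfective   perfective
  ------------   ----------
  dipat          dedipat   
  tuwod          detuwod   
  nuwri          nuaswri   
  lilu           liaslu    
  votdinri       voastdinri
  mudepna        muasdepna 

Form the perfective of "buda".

buasda

mudepna and dipat both have last vowel 'a' yet inflect differently (muasdepna, dedipat), so the last vowel is not what conditions the rule; whether the stem ends in a vowel or a consonant is.
"buda" ends in a vowel. The stems ending in a vowel (mudepna → muasdepna, lilu → liaslu, nuwri → nuaswri) insert -as- after the first vowel.
So buda → buasda.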